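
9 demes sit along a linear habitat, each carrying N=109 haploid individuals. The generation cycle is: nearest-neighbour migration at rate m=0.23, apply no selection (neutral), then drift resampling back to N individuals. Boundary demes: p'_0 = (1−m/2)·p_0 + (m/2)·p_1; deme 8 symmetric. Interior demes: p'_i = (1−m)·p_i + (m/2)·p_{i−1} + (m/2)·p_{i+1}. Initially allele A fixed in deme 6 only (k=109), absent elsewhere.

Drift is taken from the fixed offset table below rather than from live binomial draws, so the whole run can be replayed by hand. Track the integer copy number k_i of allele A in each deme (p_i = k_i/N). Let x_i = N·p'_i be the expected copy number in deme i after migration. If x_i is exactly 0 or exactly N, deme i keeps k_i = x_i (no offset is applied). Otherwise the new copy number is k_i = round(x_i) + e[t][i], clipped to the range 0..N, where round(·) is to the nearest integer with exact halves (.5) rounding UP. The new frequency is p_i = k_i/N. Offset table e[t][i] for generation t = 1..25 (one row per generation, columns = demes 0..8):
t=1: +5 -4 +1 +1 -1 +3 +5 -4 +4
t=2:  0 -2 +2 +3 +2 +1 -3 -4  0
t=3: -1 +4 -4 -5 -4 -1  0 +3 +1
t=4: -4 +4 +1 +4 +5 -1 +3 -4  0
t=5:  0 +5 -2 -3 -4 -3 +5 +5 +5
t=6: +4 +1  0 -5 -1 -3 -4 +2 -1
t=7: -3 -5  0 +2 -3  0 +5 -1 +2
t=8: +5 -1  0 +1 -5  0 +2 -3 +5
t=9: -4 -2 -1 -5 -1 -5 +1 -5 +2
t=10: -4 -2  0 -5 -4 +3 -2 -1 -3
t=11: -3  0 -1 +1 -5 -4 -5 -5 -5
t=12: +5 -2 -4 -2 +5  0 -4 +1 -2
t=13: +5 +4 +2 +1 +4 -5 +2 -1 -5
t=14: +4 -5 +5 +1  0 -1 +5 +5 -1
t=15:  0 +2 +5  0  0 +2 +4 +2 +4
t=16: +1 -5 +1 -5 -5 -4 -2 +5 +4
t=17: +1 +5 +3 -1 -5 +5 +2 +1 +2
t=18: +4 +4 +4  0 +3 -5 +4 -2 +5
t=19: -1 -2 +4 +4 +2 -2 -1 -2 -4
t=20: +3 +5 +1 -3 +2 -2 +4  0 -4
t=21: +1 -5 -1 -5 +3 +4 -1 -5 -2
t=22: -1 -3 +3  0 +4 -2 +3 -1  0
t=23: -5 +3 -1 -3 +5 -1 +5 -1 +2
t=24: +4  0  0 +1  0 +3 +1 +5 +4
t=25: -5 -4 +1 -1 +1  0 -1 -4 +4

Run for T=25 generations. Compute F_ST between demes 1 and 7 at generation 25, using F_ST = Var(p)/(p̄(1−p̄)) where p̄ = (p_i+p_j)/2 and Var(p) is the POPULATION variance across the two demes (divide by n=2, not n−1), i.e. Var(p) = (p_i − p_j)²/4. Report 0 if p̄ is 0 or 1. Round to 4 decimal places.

0.0466

t=0: k=[0 0 0 0 0 0 109 0 0]
t=1: x=[0.0000 0.0000 0.0000 0.0000 0.0000 12.5350 83.9300 12.5350 0.0000] k=[0 0 0 0 0 16 89 9 0]
t=2: x=[0.0000 0.0000 0.0000 0.0000 1.8400 22.5550 71.4050 17.1650 1.0350] k=[0 0 0 0 4 24 68 13 1]
t=3: x=[0.0000 0.0000 0.0000 0.4600 5.8400 26.7600 56.6150 17.9450 2.3800] k=[0 0 0 0 2 26 57 21 3]
t=4: x=[0.0000 0.0000 0.0000 0.2300 4.5300 26.8050 49.2950 23.0700 5.0700] k=[0 0 0 4 10 26 52 19 5]
t=5: x=[0.0000 0.0000 0.4600 4.2300 11.1500 27.1500 45.2150 21.1850 6.6100] k=[0 0 0 1 7 24 50 26 12]
t=6: x=[0.0000 0.0000 0.1150 1.5750 8.2650 25.0350 44.2500 27.1500 13.6100] k=[0 0 0 0 7 22 40 29 13]
t=7: x=[0.0000 0.0000 0.0000 0.8050 7.9200 22.3450 36.6650 28.4250 14.8400] k=[0 0 0 3 5 22 42 27 17]
t=8: x=[0.0000 0.0000 0.3450 2.8850 6.7250 22.3450 37.9750 27.5750 18.1500] k=[0 0 0 4 2 22 40 25 23]
t=9: x=[0.0000 0.0000 0.4600 3.3100 4.5300 21.7700 36.2050 26.4950 23.2300] k=[0 0 0 0 4 17 37 21 25]
t=10: x=[0.0000 0.0000 0.0000 0.4600 5.0350 17.8050 32.8600 23.3000 24.5400] k=[0 0 0 0 1 21 31 22 22]
t=11: x=[0.0000 0.0000 0.0000 0.1150 3.1850 19.8500 28.8150 23.0350 22.0000] k=[0 0 0 1 0 16 24 18 17]
t=12: x=[0.0000 0.0000 0.1150 0.7700 1.9550 15.0800 22.3900 18.5750 17.1150] k=[0 0 0 0 7 15 18 20 15]
t=13: x=[0.0000 0.0000 0.0000 0.8050 7.1150 14.4250 17.8850 19.1950 15.5750] k=[0 0 0 2 11 9 20 18 11]
t=14: x=[0.0000 0.0000 0.2300 2.8050 9.7350 10.4950 18.5050 17.4250 11.8050] k=[0 0 5 4 10 9 24 22 11]
t=15: x=[0.0000 0.5750 4.3100 4.8050 9.1950 10.8400 22.0450 20.9650 12.2650] k=[0 3 9 5 9 13 26 23 16]
t=16: x=[0.3450 3.3450 7.8500 5.9200 9.0000 14.0350 24.1600 22.5400 16.8050] k=[1 0 9 1 4 10 22 28 21]
t=17: x=[0.8850 1.1500 7.0450 2.2650 4.3450 10.6900 21.3100 26.5050 21.8050] k=[2 6 10 1 0 16 23 28 24]
t=18: x=[2.4600 6.0000 8.5050 1.9200 1.9550 14.9650 22.7700 26.9650 24.4600] k=[6 10 13 2 5 10 27 25 29]
t=19: x=[6.4600 9.8850 11.3900 3.6100 5.2300 11.3800 24.8150 25.6900 28.5400] k=[5 8 15 8 7 9 24 24 25]
t=20: x=[5.3450 8.4600 13.3900 8.6900 7.3450 10.4950 22.2750 24.1150 24.8850] k=[8 13 14 6 9 8 26 24 21]
t=21: x=[8.5750 12.5400 12.9650 7.2650 8.5400 10.1850 23.7000 23.8850 21.3450] k=[10 8 12 2 12 14 23 19 19]
t=22: x=[9.7700 8.6900 10.3900 4.3000 11.0800 14.8050 21.5050 19.4600 19.0000] k=[9 6 13 4 15 13 25 18 19]
t=23: x=[8.6550 7.1500 11.1600 6.3000 13.5050 14.6100 22.8150 18.9200 18.8850] k=[4 10 10 3 19 14 28 18 21]
t=24: x=[4.6900 9.3100 9.1950 5.6450 16.5850 16.1850 25.2400 19.4950 20.6550] k=[9 9 9 7 17 19 26 24 25]
t=25: x=[9.0000 9.0000 8.7700 8.3800 16.0800 19.5750 24.9650 24.3450 24.8850] k=[4 5 10 7 17 20 24 20 29]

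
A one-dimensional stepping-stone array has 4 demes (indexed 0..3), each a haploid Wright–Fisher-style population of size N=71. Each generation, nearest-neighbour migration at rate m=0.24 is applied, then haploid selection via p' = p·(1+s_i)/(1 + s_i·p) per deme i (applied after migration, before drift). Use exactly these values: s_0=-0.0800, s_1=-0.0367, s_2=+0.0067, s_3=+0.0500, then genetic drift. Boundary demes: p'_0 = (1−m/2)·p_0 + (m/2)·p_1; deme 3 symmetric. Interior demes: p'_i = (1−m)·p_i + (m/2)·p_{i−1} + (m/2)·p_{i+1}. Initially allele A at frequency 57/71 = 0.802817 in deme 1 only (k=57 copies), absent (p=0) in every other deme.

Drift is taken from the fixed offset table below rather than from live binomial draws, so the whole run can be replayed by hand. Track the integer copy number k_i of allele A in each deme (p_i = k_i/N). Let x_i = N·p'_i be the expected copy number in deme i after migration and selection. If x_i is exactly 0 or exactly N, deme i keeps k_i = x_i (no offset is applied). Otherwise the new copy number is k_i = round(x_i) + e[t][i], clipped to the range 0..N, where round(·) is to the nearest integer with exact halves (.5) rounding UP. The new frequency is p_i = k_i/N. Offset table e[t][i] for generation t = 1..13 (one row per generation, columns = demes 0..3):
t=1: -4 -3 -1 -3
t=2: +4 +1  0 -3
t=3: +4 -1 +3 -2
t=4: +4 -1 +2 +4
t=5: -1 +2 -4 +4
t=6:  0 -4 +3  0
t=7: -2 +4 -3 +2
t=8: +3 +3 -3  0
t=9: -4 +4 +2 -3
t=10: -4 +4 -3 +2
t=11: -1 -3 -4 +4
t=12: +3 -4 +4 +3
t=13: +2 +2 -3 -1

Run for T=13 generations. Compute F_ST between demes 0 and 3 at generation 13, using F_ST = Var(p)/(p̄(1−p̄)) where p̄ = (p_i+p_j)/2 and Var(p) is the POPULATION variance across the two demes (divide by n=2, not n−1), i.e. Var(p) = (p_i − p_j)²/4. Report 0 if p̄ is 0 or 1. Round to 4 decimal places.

0.0225

t=0: k=[0 57 0 0]
t=1: x=[6.3417 42.6860 6.8814 0.0000] k=[2 40 6 0]
t=2: x=[6.0801 30.7068 9.4144 0.7556] k=[10 32 9 0]
t=3: x=[11.7968 25.9810 10.7407 1.1331] k=[16 25 14 0]
t=4: x=[16.0219 22.0279 13.7137 1.7619] k=[20 21 16 6]
t=5: x=[18.9398 19.7427 15.4807 7.5219] k=[18 22 11 12]
t=6: x=[17.3631 19.6640 12.5087 12.3705] k=[17 16 16 12]
t=7: x=[15.8307 15.6589 15.6011 12.9898] k=[14 20 13 15]
t=8: x=[13.7708 17.9342 14.1555 15.3386] k=[17 21 11 15]
t=9: x=[16.4047 18.7987 12.7497 15.0917] k=[12 23 15 12]
t=10: x=[12.4411 20.1757 15.6814 12.8660] k=[8 24 13 15]
t=11: x=[9.2296 20.2150 14.6374 15.3386] k=[8 17 11 19]
t=12: x=[8.4399 14.7581 12.7497 18.7044] k=[11 11 17 22]
t=13: x=[10.2470 11.3587 16.9661 22.1364] k=[12 13 14 21]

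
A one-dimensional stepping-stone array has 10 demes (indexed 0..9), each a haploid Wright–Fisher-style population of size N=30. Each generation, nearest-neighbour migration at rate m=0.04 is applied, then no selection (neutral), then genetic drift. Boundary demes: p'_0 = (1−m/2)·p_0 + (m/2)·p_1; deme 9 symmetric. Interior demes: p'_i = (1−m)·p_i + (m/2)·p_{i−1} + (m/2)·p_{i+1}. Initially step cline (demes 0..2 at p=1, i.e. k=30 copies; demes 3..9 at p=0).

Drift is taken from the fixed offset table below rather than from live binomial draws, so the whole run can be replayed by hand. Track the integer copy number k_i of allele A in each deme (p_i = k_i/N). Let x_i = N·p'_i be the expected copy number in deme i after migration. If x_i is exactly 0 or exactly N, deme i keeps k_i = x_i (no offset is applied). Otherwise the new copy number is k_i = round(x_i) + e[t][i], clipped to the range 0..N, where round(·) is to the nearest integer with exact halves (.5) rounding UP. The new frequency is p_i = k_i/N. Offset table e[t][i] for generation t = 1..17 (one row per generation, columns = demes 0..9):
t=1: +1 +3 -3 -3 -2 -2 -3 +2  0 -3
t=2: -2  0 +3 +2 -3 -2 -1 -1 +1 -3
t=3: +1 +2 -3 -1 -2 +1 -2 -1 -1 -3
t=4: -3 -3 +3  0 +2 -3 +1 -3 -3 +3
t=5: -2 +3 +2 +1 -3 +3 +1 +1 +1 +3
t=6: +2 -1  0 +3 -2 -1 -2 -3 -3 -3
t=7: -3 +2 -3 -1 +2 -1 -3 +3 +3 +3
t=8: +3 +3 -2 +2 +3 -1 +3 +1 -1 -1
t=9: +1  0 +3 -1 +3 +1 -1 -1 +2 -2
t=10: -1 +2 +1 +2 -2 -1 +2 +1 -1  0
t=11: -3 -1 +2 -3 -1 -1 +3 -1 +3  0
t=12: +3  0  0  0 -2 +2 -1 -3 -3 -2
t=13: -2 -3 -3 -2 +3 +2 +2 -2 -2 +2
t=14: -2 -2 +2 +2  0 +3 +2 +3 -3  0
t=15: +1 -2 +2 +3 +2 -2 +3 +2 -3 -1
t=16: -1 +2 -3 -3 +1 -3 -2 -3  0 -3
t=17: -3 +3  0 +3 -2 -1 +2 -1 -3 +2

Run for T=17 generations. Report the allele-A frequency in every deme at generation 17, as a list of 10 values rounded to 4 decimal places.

t=0: k=[30 30 30 0 0 0 0 0 0 0]
t=1: x=[30.0000 30.0000 29.4000 0.6000 0.0000 0.0000 0.0000 0.0000 0.0000 0.0000] k=[30 30 26 0 0 0 0 0 0 0]
t=2: x=[30.0000 29.9200 25.5600 0.5200 0.0000 0.0000 0.0000 0.0000 0.0000 0.0000] k=[30 30 29 3 0 0 0 0 0 0]
t=3: x=[30.0000 29.9800 28.5000 3.4600 0.0600 0.0000 0.0000 0.0000 0.0000 0.0000] k=[30 30 26 2 0 0 0 0 0 0]
t=4: x=[30.0000 29.9200 25.6000 2.4400 0.0400 0.0000 0.0000 0.0000 0.0000 0.0000] k=[30 27 29 2 2 0 0 0 0 0]
t=5: x=[29.9400 27.1000 28.4200 2.5400 1.9600 0.0400 0.0000 0.0000 0.0000 0.0000] k=[28 30 30 4 0 3 0 0 0 0]
t=6: x=[28.0400 29.9600 29.4800 4.4400 0.1400 2.8800 0.0600 0.0000 0.0000 0.0000] k=[30 29 29 7 0 2 0 0 0 0]
t=7: x=[29.9800 29.0200 28.5600 7.3000 0.1800 1.9200 0.0400 0.0000 0.0000 0.0000] k=[27 30 26 6 2 1 0 0 0 0]
t=8: x=[27.0600 29.8600 25.6800 6.3200 2.0600 1.0000 0.0200 0.0000 0.0000 0.0000] k=[30 30 24 8 5 0 3 0 0 0]
t=9: x=[30.0000 29.8800 23.8000 8.2600 4.9600 0.1600 2.8800 0.0600 0.0000 0.0000] k=[30 30 27 7 8 1 2 0 0 0]
t=10: x=[30.0000 29.9400 26.6600 7.4200 7.8400 1.1600 1.9400 0.0400 0.0000 0.0000] k=[30 30 28 9 6 0 4 1 0 0]
t=11: x=[30.0000 29.9600 27.6600 9.3200 5.9400 0.2000 3.8600 1.0400 0.0200 0.0000] k=[30 29 30 6 5 0 7 0 3 0]
t=12: x=[29.9800 29.0400 29.5000 6.4600 4.9200 0.2400 6.7200 0.2000 2.8800 0.0600] k=[30 29 30 6 3 2 6 0 0 0]
t=13: x=[29.9800 29.0400 29.5000 6.4200 3.0400 2.1000 5.8000 0.1200 0.0000 0.0000] k=[28 26 27 4 6 4 8 0 0 0]
t=14: x=[27.9600 26.0600 26.5200 4.5000 5.9200 4.1200 7.7600 0.1600 0.0000 0.0000] k=[26 24 29 7 6 7 10 3 0 0]
t=15: x=[25.9600 24.1400 28.4600 7.4200 6.0400 7.0400 9.8000 3.0800 0.0600 0.0000] k=[27 22 30 10 8 5 13 5 0 0]
t=16: x=[26.9000 22.2600 29.4400 10.3600 7.9800 5.2200 12.6800 5.0600 0.1000 0.0000] k=[26 24 26 7 9 2 11 2 0 0]
t=17: x=[25.9600 24.0800 25.5800 7.4200 8.8200 2.3200 10.6400 2.1400 0.0400 0.0000] k=[23 27 26 10 7 1 13 1 0 0]

[0.7667, 0.9000, 0.8667, 0.3333, 0.2333, 0.0333, 0.4333, 0.0333, 0.0000, 0.0000]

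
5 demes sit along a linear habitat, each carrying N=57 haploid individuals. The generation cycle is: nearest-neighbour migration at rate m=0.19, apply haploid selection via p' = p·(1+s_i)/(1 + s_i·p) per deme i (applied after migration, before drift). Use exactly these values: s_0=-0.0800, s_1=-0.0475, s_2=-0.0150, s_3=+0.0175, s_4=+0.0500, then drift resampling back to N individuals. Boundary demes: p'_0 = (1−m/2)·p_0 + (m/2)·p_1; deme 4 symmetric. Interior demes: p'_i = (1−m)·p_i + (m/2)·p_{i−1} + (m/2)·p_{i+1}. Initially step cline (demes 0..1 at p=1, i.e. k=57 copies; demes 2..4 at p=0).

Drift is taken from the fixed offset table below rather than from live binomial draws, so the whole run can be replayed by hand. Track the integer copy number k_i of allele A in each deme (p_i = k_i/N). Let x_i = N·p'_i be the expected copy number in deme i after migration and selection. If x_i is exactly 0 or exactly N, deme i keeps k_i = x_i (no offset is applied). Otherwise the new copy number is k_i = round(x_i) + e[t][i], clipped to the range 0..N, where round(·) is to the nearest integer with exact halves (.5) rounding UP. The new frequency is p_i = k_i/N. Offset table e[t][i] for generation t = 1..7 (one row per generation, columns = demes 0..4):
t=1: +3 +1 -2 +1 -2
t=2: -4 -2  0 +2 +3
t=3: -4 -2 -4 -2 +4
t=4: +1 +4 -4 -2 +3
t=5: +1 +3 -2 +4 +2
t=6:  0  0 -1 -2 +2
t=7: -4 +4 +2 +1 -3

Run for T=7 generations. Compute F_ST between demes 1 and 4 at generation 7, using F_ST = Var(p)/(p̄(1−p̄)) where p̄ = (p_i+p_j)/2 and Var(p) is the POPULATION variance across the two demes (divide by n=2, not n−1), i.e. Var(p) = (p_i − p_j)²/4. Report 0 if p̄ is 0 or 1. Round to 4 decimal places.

0.3052

t=0: k=[57 57 0 0 0]
t=1: x=[57.0000 51.3418 5.3414 0.0000 0.0000] k=[57 52 3 0 0]
t=2: x=[56.4841 47.4390 7.2736 0.2900 0.0000] k=[52 45 7 2 0]
t=3: x=[50.8952 41.5122 10.0097 2.3234 0.1995] k=[47 40 6 0 4]
t=4: x=[45.5932 36.8050 8.5496 0.9663 3.7890] k=[47 41 5 0 7]
t=5: x=[45.6932 37.5310 7.8422 1.1595 6.6150] k=[47 41 6 5 9]
t=6: x=[45.6932 37.6276 9.1137 5.5615 8.9831] k=[46 38 8 4 11]
t=7: x=[44.4427 35.2594 10.3414 5.1253 10.7543] k=[40 39 12 6 8]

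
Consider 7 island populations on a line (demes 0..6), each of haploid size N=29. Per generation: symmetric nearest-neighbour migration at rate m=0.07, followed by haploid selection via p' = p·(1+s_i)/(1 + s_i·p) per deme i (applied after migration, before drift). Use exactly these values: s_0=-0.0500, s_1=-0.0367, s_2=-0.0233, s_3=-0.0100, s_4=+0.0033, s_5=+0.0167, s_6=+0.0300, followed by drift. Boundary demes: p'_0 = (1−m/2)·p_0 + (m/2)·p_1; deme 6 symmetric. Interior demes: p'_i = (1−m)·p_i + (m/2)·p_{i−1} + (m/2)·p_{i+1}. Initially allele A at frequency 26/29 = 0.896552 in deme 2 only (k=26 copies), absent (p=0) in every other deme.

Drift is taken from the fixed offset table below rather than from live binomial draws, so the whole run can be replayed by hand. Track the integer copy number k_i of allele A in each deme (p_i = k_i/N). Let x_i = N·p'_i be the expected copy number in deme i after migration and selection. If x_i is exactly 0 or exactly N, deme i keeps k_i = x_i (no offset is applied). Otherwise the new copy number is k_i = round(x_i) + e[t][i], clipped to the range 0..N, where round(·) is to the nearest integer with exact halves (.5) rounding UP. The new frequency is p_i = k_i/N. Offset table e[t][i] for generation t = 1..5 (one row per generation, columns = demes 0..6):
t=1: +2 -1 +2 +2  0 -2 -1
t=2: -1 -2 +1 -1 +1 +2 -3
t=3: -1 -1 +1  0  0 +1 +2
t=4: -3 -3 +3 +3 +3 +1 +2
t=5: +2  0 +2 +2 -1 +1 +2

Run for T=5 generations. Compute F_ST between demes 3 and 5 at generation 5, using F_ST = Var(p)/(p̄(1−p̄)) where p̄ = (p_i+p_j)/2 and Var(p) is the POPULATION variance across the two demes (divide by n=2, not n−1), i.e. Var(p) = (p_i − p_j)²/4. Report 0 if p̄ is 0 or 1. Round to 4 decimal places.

t=0: k=[0 0 26 0 0 0 0]
t=1: x=[0.0000 0.8776 24.0845 0.9012 0.0000 0.0000 0.0000] k=[0 0 26 3 0 0 0]
t=2: x=[0.0000 0.8776 24.1912 3.6677 0.1053 0.0000 0.0000] k=[0 0 25 3 1 0 0]
t=3: x=[0.0000 0.8438 23.2470 3.6677 1.0383 0.0356 0.0000] k=[0 0 24 4 1 1 0]
t=4: x=[0.0000 0.8100 22.3398 4.5563 1.1085 0.9806 0.0360] k=[0 0 25 8 4 2 2]
t=5: x=[0.0000 0.8438 23.4246 8.3949 4.0815 2.1021 2.0557] k=[0 1 25 10 3 3 4]

0.0838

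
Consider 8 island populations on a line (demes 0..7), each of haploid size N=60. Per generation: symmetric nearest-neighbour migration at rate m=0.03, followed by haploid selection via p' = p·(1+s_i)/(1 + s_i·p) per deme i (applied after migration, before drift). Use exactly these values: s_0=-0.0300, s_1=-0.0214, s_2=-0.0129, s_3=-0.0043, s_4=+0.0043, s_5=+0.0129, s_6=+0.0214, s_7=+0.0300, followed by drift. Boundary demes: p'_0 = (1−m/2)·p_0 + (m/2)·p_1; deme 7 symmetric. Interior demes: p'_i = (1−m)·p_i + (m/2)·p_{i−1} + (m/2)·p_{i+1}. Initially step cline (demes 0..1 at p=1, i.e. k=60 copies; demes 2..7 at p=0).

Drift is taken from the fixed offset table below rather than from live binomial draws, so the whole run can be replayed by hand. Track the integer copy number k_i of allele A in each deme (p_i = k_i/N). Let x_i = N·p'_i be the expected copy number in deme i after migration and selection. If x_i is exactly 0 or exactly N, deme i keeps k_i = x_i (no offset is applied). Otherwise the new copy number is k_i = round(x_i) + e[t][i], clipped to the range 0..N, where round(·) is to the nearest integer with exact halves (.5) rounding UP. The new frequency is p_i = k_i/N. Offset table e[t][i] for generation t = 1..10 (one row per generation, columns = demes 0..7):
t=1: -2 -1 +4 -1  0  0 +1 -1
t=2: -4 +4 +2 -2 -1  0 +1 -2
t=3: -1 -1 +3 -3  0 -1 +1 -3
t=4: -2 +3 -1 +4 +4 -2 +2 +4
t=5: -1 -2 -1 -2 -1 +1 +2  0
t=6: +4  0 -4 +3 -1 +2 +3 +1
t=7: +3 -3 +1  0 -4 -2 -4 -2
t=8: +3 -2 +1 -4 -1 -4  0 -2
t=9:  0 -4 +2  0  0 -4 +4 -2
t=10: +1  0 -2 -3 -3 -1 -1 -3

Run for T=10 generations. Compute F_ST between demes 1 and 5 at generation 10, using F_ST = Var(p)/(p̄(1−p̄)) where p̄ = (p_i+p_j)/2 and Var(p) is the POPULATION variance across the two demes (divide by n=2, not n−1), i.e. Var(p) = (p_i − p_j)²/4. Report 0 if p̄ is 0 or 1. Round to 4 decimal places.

0.5789

t=0: k=[60 60 0 0 0 0 0 0]
t=1: x=[60.0000 59.0806 0.8886 0.0000 0.0000 0.0000 0.0000 0.0000] k=[60 58 5 0 0 0 0 0]
t=2: x=[59.9691 57.1774 5.6532 0.0747 0.0000 0.0000 0.0000 0.0000] k=[56 60 8 0 0 0 0 0]
t=3: x=[55.9464 59.1419 8.5642 0.1195 0.0000 0.0000 0.0000 0.0000] k=[55 58 12 0 0 0 0 0]
t=4: x=[54.9048 57.2080 12.3819 0.1792 0.0000 0.0000 0.0000 0.0000] k=[53 60 11 4 0 0 0 0]
t=5: x=[52.9169 59.1419 11.5088 4.0288 0.0603 0.0000 0.0000 0.0000] k=[52 57 11 2 0 0 0 0]
t=6: x=[51.8631 56.1579 11.4343 2.0963 0.0301 0.0000 0.0000 0.0000] k=[56 56 7 5 0 0 0 0]
t=7: x=[55.8848 55.1698 7.6182 4.9354 0.0753 0.0000 0.0000 0.0000] k=[59 52 9 5 0 0 0 0]
t=8: x=[58.8615 51.3003 9.4809 4.9653 0.0753 0.0000 0.0000 0.0000] k=[60 49 10 1 0 0 0 0]
t=9: x=[59.8299 48.3786 10.3384 1.1153 0.0151 0.0000 0.0000 0.0000] k=[60 44 12 1 0 0 0 0]
t=10: x=[59.7526 43.5025 12.1884 1.1451 0.0151 0.0000 0.0000 0.0000] k=[60 44 10 0 0 0 0 0]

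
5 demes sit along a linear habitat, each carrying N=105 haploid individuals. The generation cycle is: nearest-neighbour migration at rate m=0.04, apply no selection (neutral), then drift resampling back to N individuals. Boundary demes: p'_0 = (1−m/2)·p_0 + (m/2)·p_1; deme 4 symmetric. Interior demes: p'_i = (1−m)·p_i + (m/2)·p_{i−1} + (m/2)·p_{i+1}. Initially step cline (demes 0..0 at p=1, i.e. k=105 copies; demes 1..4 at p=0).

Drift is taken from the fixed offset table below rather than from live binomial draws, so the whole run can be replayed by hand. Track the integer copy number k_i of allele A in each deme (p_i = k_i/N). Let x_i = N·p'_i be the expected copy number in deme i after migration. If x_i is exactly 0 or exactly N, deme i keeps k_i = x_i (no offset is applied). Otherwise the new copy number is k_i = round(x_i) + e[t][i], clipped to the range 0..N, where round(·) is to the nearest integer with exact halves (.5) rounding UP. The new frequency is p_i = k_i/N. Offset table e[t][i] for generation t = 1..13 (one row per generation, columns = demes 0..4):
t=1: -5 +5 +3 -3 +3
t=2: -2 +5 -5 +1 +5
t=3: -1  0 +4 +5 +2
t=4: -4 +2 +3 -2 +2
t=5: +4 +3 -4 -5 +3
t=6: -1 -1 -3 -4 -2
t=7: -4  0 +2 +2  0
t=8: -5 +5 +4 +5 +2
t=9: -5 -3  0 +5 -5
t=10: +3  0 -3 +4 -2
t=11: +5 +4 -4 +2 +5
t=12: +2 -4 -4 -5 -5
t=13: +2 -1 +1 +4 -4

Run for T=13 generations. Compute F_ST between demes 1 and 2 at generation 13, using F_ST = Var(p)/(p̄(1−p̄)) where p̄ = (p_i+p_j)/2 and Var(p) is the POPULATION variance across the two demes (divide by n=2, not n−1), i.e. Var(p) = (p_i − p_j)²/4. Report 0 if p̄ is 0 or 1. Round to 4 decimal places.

t=0: k=[105 0 0 0 0]
t=1: x=[102.9000 2.1000 0.0000 0.0000 0.0000] k=[98 7 0 0 0]
t=2: x=[96.1800 8.6800 0.1400 0.0000 0.0000] k=[94 14 0 0 0]
t=3: x=[92.4000 15.3200 0.2800 0.0000 0.0000] k=[91 15 4 0 0]
t=4: x=[89.4800 16.3000 4.1400 0.0800 0.0000] k=[85 18 7 0 0]
t=5: x=[83.6600 19.1200 7.0800 0.1400 0.0000] k=[88 22 3 0 0]
t=6: x=[86.6800 22.9400 3.3200 0.0600 0.0000] k=[86 22 0 0 0]
t=7: x=[84.7200 22.8400 0.4400 0.0000 0.0000] k=[81 23 2 0 0]
t=8: x=[79.8400 23.7400 2.3800 0.0400 0.0000] k=[75 29 6 5 0]
t=9: x=[74.0800 29.4600 6.4400 4.9200 0.1000] k=[69 26 6 10 0]
t=10: x=[68.1400 26.4600 6.4800 9.7200 0.2000] k=[71 26 3 14 0]
t=11: x=[70.1000 26.4400 3.6800 13.5000 0.2800] k=[75 30 0 16 5]
t=12: x=[74.1000 30.3000 0.9200 15.4600 5.2200] k=[76 26 0 10 0]
t=13: x=[75.0000 26.4800 0.7200 9.6000 0.2000] k=[77 25 2 14 0]

0.1071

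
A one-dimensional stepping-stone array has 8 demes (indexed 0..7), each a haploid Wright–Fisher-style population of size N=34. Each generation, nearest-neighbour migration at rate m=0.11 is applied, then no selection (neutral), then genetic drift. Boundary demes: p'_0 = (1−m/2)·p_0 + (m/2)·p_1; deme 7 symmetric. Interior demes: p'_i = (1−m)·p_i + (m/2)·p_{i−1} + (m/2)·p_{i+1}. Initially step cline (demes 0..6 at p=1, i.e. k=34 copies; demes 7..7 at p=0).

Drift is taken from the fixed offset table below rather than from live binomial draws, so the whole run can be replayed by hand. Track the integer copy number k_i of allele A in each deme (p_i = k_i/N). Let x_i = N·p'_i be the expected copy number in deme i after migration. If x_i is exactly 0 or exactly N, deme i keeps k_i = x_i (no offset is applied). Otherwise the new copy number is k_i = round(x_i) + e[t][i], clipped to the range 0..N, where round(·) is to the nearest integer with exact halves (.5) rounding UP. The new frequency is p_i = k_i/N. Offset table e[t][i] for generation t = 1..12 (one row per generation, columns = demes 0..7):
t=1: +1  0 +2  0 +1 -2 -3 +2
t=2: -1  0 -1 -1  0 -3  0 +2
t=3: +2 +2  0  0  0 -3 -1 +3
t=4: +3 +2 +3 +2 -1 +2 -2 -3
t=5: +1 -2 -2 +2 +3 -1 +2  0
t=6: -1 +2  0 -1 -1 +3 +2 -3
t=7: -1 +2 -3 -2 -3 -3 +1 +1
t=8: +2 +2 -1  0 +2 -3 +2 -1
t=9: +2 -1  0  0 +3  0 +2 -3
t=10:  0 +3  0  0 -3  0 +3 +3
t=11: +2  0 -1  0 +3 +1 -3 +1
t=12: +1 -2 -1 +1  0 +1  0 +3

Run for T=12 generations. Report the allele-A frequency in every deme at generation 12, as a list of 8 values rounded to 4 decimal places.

t=0: k=[34 34 34 34 34 34 34 0]
t=1: x=[34.0000 34.0000 34.0000 34.0000 34.0000 34.0000 32.1300 1.8700] k=[34 34 34 34 34 34 29 4]
t=2: x=[34.0000 34.0000 34.0000 34.0000 34.0000 33.7250 27.9000 5.3750] k=[34 34 34 34 34 31 28 7]
t=3: x=[34.0000 34.0000 34.0000 34.0000 33.8350 31.0000 27.0100 8.1550] k=[34 34 34 34 34 28 26 11]
t=4: x=[34.0000 34.0000 34.0000 34.0000 33.6700 28.2200 25.2850 11.8250] k=[34 34 34 34 33 30 23 9]
t=5: x=[34.0000 34.0000 34.0000 33.9450 32.8900 29.7800 22.6150 9.7700] k=[34 34 34 34 34 29 25 10]
t=6: x=[34.0000 34.0000 34.0000 34.0000 33.7250 29.0550 24.3950 10.8250] k=[34 34 34 34 33 32 26 8]
t=7: x=[34.0000 34.0000 34.0000 33.9450 33.0000 31.7250 25.3400 8.9900] k=[34 34 34 32 30 29 26 10]
t=8: x=[34.0000 34.0000 33.8900 32.0000 30.0550 28.8900 25.2850 10.8800] k=[34 34 33 32 32 26 27 10]
t=9: x=[34.0000 33.9450 33.0000 32.0550 31.6700 26.3850 26.0100 10.9350] k=[34 33 33 32 34 26 28 8]
t=10: x=[33.9450 33.0550 32.9450 32.1650 33.4500 26.5500 26.7900 9.1000] k=[34 34 33 32 30 27 30 12]
t=11: x=[34.0000 33.9450 33.0000 31.9450 29.9450 27.3300 28.8450 12.9900] k=[34 34 32 32 33 28 26 14]
t=12: x=[34.0000 33.8900 32.1100 32.0550 32.6700 28.1650 25.4500 14.6600] k=[34 32 31 33 33 29 25 18]

[1.0000, 0.9412, 0.9118, 0.9706, 0.9706, 0.8529, 0.7353, 0.5294]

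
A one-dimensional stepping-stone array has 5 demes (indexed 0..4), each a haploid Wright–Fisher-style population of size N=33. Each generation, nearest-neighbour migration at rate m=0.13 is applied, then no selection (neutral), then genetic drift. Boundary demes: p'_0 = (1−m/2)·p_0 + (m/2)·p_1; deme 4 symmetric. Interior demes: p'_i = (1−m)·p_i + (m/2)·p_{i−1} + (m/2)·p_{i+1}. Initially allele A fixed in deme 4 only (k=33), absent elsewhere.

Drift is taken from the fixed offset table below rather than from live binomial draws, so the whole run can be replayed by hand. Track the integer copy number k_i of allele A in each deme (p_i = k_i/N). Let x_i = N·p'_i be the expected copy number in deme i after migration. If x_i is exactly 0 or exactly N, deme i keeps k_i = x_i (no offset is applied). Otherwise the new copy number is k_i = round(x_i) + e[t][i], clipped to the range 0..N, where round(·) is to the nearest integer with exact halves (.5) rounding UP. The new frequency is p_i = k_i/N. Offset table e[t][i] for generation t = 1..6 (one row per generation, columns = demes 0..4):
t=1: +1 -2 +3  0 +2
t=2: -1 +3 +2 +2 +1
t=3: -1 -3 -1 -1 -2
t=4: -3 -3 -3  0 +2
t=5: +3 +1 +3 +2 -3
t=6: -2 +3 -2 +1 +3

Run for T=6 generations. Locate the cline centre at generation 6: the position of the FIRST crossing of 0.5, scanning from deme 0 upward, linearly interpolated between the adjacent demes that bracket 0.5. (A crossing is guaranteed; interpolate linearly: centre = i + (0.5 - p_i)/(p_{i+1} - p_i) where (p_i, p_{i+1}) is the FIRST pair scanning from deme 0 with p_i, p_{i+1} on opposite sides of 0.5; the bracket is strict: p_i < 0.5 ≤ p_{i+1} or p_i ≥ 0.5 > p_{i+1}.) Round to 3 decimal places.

3.300

t=0: k=[0 0 0 0 33]
t=1: x=[0.0000 0.0000 0.0000 2.1450 30.8550] k=[0 0 0 2 33]
t=2: x=[0.0000 0.0000 0.1300 3.8850 30.9850] k=[0 0 2 6 32]
t=3: x=[0.0000 0.1300 2.1300 7.4300 30.3100] k=[0 0 1 6 28]
t=4: x=[0.0000 0.0650 1.2600 7.1050 26.5700] k=[0 0 0 7 29]
t=5: x=[0.0000 0.0000 0.4550 7.9750 27.5700] k=[0 0 3 10 25]
t=6: x=[0.0000 0.1950 3.2600 10.5200 24.0250] k=[0 3 1 12 27]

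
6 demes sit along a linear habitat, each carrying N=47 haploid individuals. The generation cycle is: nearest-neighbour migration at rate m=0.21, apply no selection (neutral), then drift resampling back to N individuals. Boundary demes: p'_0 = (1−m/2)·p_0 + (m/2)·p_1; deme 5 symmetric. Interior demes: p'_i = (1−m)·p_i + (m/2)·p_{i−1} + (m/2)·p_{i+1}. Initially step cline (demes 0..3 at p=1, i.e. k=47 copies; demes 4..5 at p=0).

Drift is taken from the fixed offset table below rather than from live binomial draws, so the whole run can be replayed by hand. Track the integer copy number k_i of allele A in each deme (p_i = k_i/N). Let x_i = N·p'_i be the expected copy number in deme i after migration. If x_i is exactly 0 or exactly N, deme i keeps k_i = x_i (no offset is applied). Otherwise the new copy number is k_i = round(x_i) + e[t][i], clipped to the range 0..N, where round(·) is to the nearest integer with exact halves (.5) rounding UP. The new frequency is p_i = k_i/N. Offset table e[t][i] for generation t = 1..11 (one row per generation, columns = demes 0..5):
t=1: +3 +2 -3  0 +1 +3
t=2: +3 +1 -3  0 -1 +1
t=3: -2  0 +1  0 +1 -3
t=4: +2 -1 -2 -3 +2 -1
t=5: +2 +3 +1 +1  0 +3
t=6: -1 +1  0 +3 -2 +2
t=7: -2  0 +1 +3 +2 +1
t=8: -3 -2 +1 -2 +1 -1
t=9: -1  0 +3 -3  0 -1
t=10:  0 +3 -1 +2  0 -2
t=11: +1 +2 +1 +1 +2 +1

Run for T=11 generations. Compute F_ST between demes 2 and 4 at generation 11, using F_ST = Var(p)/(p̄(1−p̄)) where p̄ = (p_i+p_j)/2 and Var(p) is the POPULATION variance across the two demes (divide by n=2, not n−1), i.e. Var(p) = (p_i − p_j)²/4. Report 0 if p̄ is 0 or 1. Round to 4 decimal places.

t=0: k=[47 47 47 47 0 0]
t=1: x=[47.0000 47.0000 47.0000 42.0650 4.9350 0.0000] k=[47 47 47 42 6 0]
t=2: x=[47.0000 47.0000 46.4750 38.7450 9.1500 0.6300] k=[47 47 43 39 8 2]
t=3: x=[47.0000 46.5800 43.0000 36.1650 10.6250 2.6300] k=[47 47 44 36 12 0]
t=4: x=[47.0000 46.6850 43.4750 34.3200 13.2600 1.2600] k=[47 46 41 31 15 0]
t=5: x=[46.8950 45.5800 40.4750 30.3700 15.1050 1.5750] k=[47 47 41 31 15 5]
t=6: x=[47.0000 46.3700 40.5800 30.3700 15.6300 6.0500] k=[47 47 41 33 14 8]
t=7: x=[47.0000 46.3700 40.7900 31.8450 15.3650 8.6300] k=[47 46 42 35 17 10]
t=8: x=[46.8950 45.6850 41.6850 33.8450 18.1550 10.7350] k=[44 44 43 32 19 10]
t=9: x=[44.0000 43.8950 41.9500 31.7900 19.4200 10.9450] k=[43 44 45 29 19 10]
t=10: x=[43.1050 44.0000 43.2150 29.6300 19.1050 10.9450] k=[43 47 42 32 19 9]
t=11: x=[43.4200 46.0550 41.4750 31.6850 19.3150 10.0500] k=[44 47 42 33 21 11]

0.2258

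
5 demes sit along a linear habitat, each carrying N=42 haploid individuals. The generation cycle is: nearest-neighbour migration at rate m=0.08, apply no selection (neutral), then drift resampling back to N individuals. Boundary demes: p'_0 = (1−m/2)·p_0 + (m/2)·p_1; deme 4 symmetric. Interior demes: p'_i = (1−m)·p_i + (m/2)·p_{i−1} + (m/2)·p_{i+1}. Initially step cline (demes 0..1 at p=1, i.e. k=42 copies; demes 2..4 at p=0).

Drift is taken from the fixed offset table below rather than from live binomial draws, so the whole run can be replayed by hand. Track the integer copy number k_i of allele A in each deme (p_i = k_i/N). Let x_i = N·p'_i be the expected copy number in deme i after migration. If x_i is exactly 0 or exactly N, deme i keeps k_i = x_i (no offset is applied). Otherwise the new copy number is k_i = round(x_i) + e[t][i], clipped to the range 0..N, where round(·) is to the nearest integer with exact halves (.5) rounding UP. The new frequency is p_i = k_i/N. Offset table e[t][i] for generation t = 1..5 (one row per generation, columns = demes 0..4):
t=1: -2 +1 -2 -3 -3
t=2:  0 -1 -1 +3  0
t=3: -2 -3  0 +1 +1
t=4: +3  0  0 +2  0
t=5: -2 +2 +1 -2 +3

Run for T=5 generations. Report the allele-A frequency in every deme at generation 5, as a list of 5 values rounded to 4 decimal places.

t=0: k=[42 42 0 0 0]
t=1: x=[42.0000 40.3200 1.6800 0.0000 0.0000] k=[42 41 0 0 0]
t=2: x=[41.9600 39.4000 1.6400 0.0000 0.0000] k=[42 38 1 0 0]
t=3: x=[41.8400 36.6800 2.4400 0.0400 0.0000] k=[40 34 2 1 0]
t=4: x=[39.7600 32.9600 3.2400 1.0000 0.0400] k=[42 33 3 3 0]
t=5: x=[41.6400 32.1600 4.2000 2.8800 0.1200] k=[40 34 5 1 3]

[0.9524, 0.8095, 0.1190, 0.0238, 0.0714]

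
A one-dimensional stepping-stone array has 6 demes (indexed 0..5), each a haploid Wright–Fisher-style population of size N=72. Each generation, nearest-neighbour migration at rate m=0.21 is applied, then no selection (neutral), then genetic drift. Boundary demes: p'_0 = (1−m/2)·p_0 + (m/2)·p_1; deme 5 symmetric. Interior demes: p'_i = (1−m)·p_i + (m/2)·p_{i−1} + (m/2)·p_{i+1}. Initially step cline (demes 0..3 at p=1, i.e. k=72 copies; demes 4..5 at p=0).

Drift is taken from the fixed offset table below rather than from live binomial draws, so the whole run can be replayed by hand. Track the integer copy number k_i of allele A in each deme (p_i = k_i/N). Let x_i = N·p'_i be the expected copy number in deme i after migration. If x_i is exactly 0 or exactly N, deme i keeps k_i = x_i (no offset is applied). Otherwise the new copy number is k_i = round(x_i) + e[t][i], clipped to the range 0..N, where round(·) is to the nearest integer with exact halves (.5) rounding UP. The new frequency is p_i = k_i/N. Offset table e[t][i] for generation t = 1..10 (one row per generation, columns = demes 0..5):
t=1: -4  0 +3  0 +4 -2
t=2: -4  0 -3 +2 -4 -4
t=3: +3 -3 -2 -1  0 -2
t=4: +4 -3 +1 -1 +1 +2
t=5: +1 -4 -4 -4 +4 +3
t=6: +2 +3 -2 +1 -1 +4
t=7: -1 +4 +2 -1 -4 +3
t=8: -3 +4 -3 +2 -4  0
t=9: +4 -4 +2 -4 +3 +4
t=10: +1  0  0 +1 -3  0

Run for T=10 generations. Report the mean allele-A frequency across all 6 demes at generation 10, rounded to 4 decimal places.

0.6597

t=0: k=[72 72 72 72 0 0]
t=1: x=[72.0000 72.0000 72.0000 64.4400 7.5600 0.0000] k=[72 72 72 64 12 0]
t=2: x=[72.0000 72.0000 71.1600 59.3800 16.2000 1.2600] k=[72 72 68 61 12 0]
t=3: x=[72.0000 71.5800 67.6850 56.5900 15.8850 1.2600] k=[72 69 66 56 16 0]
t=4: x=[71.6850 69.0000 65.2650 52.8500 18.5200 1.6800] k=[72 66 66 52 20 4]
t=5: x=[71.3700 66.6300 64.5300 50.1100 21.6800 5.6800] k=[72 63 61 46 26 9]
t=6: x=[71.0550 63.7350 59.6350 45.4750 26.3150 10.7850] k=[72 67 58 46 25 15]
t=7: x=[71.4750 66.5800 57.6850 45.0550 26.1550 16.0500] k=[70 71 60 44 22 19]
t=8: x=[70.1050 69.7400 59.4750 43.3700 23.9950 19.3150] k=[67 72 56 45 20 19]
t=9: x=[67.5250 69.7950 56.5250 43.5300 22.5200 19.1050] k=[72 66 59 40 26 23]
t=10: x=[71.3700 65.8950 57.7400 40.5250 27.1550 23.3150] k=[72 66 58 42 24 23]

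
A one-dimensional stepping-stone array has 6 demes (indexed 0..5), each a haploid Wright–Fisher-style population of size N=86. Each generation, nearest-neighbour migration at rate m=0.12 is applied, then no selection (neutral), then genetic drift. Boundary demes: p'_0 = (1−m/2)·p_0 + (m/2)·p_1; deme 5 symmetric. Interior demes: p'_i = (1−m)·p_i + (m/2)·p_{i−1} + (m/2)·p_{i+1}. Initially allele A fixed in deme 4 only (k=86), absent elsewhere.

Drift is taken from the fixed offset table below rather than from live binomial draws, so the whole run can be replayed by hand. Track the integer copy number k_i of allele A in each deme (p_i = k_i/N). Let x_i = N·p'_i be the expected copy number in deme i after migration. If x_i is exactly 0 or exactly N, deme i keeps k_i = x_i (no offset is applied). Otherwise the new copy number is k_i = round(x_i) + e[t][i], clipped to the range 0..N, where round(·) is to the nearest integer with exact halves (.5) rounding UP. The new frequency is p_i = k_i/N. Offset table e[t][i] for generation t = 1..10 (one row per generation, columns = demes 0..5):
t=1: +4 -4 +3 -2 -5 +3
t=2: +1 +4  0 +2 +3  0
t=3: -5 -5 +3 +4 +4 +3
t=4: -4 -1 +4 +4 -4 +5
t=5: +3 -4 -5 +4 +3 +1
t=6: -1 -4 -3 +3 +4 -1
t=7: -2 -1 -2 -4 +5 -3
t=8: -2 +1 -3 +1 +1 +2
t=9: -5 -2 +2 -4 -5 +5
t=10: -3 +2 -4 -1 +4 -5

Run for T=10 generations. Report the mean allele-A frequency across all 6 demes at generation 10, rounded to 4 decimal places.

0.2054

t=0: k=[0 0 0 0 86 0]
t=1: x=[0.0000 0.0000 0.0000 5.1600 75.6800 5.1600] k=[0 0 0 3 71 8]
t=2: x=[0.0000 0.0000 0.1800 6.9000 63.1400 11.7800] k=[0 0 0 9 66 12]
t=3: x=[0.0000 0.0000 0.5400 11.8800 59.3400 15.2400] k=[0 0 4 16 63 18]
t=4: x=[0.0000 0.2400 4.4800 18.1000 57.4800 20.7000] k=[0 0 8 22 53 26]
t=5: x=[0.0000 0.4800 8.3600 23.0200 49.5200 27.6200] k=[0 0 3 27 53 29]
t=6: x=[0.0000 0.1800 4.2600 27.1200 50.0000 30.4400] k=[0 0 1 30 54 29]
t=7: x=[0.0000 0.0600 2.6800 29.7000 51.0600 30.5000] k=[0 0 1 26 56 28]
t=8: x=[0.0000 0.0600 2.4400 26.3000 52.5200 29.6800] k=[0 1 0 27 54 32]
t=9: x=[0.0600 0.8800 1.6800 27.0000 51.0600 33.3200] k=[0 0 4 23 46 38]
t=10: x=[0.0000 0.2400 4.9000 23.2400 44.1400 38.4800] k=[0 2 1 22 48 33]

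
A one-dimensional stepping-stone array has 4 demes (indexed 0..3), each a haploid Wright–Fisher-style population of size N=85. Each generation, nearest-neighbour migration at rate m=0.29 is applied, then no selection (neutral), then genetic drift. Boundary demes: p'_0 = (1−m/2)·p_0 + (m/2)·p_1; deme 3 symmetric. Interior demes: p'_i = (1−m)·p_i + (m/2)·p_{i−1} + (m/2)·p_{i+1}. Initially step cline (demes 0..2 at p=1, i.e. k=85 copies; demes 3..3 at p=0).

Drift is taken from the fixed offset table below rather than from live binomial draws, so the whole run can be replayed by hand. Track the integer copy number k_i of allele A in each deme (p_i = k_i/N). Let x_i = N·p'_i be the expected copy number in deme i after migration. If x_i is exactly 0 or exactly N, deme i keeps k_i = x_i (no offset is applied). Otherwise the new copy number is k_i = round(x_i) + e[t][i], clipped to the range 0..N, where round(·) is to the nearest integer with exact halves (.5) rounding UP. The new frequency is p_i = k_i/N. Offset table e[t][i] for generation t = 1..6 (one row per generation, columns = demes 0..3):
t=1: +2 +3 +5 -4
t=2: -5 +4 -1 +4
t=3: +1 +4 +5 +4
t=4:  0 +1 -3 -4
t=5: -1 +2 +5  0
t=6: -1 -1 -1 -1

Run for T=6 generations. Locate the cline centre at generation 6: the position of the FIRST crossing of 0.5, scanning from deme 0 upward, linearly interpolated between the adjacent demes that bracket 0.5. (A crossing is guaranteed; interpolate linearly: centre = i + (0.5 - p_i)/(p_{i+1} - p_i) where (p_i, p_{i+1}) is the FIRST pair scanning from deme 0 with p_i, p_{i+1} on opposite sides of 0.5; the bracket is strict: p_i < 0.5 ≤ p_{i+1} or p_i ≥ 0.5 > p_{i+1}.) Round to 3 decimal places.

2.935

t=0: k=[85 85 85 0]
t=1: x=[85.0000 85.0000 72.6750 12.3250] k=[85 85 78 8]
t=2: x=[85.0000 83.9850 68.8650 18.1500] k=[85 85 68 22]
t=3: x=[85.0000 82.5350 63.7950 28.6700] k=[85 85 69 33]
t=4: x=[85.0000 82.6800 66.1000 38.2200] k=[85 84 63 34]
t=5: x=[84.8550 81.1000 61.8400 38.2050] k=[84 83 67 38]
t=6: x=[83.8550 80.8250 65.1150 42.2050] k=[83 80 64 41]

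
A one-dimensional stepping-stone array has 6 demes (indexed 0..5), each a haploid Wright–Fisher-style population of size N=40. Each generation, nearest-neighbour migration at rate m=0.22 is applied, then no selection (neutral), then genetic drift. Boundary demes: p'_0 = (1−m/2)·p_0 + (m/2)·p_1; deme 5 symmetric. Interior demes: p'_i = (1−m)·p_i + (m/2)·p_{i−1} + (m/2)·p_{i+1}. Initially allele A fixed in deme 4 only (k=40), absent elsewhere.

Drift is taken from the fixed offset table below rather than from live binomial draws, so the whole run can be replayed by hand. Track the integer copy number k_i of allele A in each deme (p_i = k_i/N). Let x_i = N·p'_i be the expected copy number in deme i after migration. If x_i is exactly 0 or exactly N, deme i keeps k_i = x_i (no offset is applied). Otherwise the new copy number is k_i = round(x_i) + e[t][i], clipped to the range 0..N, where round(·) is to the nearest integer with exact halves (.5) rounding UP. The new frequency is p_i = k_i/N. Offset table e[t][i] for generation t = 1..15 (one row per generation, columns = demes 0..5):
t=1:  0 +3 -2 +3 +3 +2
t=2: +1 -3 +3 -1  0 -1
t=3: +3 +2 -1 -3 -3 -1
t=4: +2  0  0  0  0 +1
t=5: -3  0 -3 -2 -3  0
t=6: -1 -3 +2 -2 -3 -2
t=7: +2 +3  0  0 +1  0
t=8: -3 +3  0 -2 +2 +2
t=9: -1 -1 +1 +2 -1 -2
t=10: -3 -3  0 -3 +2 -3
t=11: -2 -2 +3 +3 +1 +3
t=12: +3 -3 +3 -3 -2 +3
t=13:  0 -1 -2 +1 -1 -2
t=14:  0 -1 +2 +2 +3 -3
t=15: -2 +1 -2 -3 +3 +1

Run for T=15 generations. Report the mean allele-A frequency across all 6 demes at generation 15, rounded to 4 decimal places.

0.1292

t=0: k=[0 0 0 0 40 0]
t=1: x=[0.0000 0.0000 0.0000 4.4000 31.2000 4.4000] k=[0 0 0 7 34 6]
t=2: x=[0.0000 0.0000 0.7700 9.2000 27.9500 9.0800] k=[0 0 4 8 28 8]
t=3: x=[0.0000 0.4400 4.0000 9.7600 23.6000 10.2000] k=[0 2 3 7 21 9]
t=4: x=[0.2200 1.8900 3.3300 8.1000 18.1400 10.3200] k=[2 2 3 8 18 11]
t=5: x=[2.0000 2.1100 3.4400 8.5500 16.1300 11.7700] k=[0 2 0 7 13 12]
t=6: x=[0.2200 1.5600 0.9900 6.8900 12.2300 12.1100] k=[0 0 3 5 9 10]
t=7: x=[0.0000 0.3300 2.8900 5.2200 8.6700 9.8900] k=[0 3 3 5 10 10]
t=8: x=[0.3300 2.6700 3.2200 5.3300 9.4500 10.0000] k=[0 6 3 3 11 12]
t=9: x=[0.6600 5.0100 3.3300 3.8800 10.2300 11.8900] k=[0 4 4 6 9 10]
t=10: x=[0.4400 3.5600 4.2200 6.1100 8.7800 9.8900] k=[0 1 4 3 11 7]
t=11: x=[0.1100 1.2200 3.5600 3.9900 9.6800 7.4400] k=[0 0 7 7 11 10]
t=12: x=[0.0000 0.7700 6.2300 7.4400 10.4500 10.1100] k=[0 0 9 4 8 13]
t=13: x=[0.0000 0.9900 7.4600 4.9900 8.1100 12.4500] k=[0 0 5 6 7 10]
t=14: x=[0.0000 0.5500 4.5600 6.0000 7.2200 9.6700] k=[0 0 7 8 10 7]
t=15: x=[0.0000 0.7700 6.3400 8.1100 9.4500 7.3300] k=[0 2 4 5 12 8]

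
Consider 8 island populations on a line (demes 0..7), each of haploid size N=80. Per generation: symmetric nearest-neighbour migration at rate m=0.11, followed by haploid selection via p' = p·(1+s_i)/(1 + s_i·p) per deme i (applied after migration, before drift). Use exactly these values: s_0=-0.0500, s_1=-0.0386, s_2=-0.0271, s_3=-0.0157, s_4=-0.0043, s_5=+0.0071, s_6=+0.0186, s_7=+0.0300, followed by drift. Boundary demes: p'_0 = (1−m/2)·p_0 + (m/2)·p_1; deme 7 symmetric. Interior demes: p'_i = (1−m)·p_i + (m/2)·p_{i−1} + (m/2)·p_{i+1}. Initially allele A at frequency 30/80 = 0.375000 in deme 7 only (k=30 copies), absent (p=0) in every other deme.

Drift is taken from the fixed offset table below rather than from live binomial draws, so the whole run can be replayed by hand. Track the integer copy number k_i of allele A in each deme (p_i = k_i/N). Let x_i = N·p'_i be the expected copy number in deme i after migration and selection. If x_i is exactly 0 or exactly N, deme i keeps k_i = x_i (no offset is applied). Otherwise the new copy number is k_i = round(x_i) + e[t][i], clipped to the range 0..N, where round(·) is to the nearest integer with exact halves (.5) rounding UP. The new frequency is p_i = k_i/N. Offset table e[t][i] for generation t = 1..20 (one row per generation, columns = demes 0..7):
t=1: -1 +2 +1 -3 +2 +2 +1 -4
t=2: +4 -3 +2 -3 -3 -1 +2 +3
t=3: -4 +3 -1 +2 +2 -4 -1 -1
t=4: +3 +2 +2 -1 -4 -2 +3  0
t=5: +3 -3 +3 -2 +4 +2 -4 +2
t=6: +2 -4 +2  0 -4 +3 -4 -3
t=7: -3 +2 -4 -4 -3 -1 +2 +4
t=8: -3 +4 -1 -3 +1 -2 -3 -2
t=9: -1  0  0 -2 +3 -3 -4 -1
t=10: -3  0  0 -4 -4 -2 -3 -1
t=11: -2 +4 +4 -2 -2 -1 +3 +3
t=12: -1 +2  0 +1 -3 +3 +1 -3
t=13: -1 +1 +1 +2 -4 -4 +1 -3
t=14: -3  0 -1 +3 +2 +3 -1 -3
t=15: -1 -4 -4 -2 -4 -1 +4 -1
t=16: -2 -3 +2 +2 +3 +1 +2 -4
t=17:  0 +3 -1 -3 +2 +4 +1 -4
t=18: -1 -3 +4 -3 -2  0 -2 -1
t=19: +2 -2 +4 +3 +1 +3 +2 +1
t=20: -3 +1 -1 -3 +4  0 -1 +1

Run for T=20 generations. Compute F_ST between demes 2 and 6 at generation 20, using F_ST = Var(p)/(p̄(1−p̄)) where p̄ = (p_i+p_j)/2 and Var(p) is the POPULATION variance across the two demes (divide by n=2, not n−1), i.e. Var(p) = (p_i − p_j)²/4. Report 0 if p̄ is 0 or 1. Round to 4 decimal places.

t=0: k=[0 0 0 0 0 0 0 30]
t=1: x=[0.0000 0.0000 0.0000 0.0000 0.0000 0.0000 1.6800 28.8933] k=[0 0 0 0 0 0 3 25]
t=2: x=[0.0000 0.0000 0.0000 0.0000 0.0000 0.1662 4.1164 24.2870] k=[0 0 0 0 0 0 6 27]
t=3: x=[0.0000 0.0000 0.0000 0.0000 0.0000 0.3323 6.9409 26.3648] k=[0 0 0 0 0 0 6 25]
t=4: x=[0.0000 0.0000 0.0000 0.0000 0.0000 0.3323 6.8292 24.4540] k=[0 0 0 0 0 0 10 24]
t=5: x=[0.0000 0.0000 0.0000 0.0000 0.0000 0.5539 10.3854 23.7203] k=[0 0 0 0 0 3 6 26]
t=6: x=[0.0000 0.0000 0.0000 0.0000 0.1643 3.0205 7.0526 25.4097] k=[0 0 0 0 0 6 3 22]
t=7: x=[0.0000 0.0000 0.0000 0.0000 0.3286 5.5414 4.2841 21.4154] k=[0 0 0 0 0 5 6 25]
t=8: x=[0.0000 0.0000 0.0000 0.0000 0.2738 4.8119 7.1085 24.4540] k=[0 0 0 0 1 3 4 22]
t=9: x=[0.0000 0.0000 0.0000 0.0541 1.0505 2.9651 5.0210 21.4711] k=[0 0 0 0 4 0 1 20]
t=10: x=[0.0000 0.0000 0.0000 0.2166 3.5454 0.2769 2.0261 19.3859] k=[0 0 0 0 0 0 0 18]
t=11: x=[0.0000 0.0000 0.0000 0.0000 0.0000 0.0000 1.0082 17.4093] k=[0 0 0 0 0 0 4 20]
t=12: x=[0.0000 0.0000 0.0000 0.0000 0.0000 0.2216 4.7415 19.5534] k=[0 0 0 0 0 3 6 17]
t=13: x=[0.0000 0.0000 0.0000 0.0000 0.1643 3.0205 6.5500 16.7837] k=[0 0 0 0 0 0 8 14]
t=14: x=[0.0000 0.0000 0.0000 0.0000 0.0000 0.4431 8.0220 14.0083] k=[0 0 0 0 0 3 7 11]
t=15: x=[0.0000 0.0000 0.0000 0.0000 0.1643 3.0759 7.1186 11.0587] k=[0 0 0 0 0 2 11 10]
t=16: x=[0.0000 0.0000 0.0000 0.0000 0.1095 2.4014 10.6186 10.3177] k=[0 0 0 0 3 3 13 6]
t=17: x=[0.0000 0.0000 0.0000 0.1624 2.8232 3.5741 12.2550 6.5608] k=[0 0 0 0 5 8 13 3]
t=18: x=[0.0000 0.0000 0.0000 0.2707 4.8703 8.1617 12.3664 3.6516] k=[0 0 0 0 3 8 10 3]
t=19: x=[0.0000 0.0000 0.0000 0.1624 3.0971 7.8851 9.6604 3.4821] k=[0 0 0 3 4 11 12 4]
t=20: x=[0.0000 0.0000 0.1605 2.8462 4.3124 10.7356 11.6877 4.5656] k=[0 0 0 0 8 11 11 6]

0.0738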